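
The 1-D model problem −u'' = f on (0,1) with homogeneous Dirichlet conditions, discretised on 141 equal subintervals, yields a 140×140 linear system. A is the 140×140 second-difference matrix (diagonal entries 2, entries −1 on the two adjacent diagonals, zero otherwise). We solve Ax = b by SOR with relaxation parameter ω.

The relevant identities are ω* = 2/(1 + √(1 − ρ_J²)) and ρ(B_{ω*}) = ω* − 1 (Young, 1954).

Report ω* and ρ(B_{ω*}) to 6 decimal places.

½·tridiag(1,0,1) at n=140: λ_k = cos(kπ/141); max |λ| at k=1 ⇒ ρ_J = cos(π/141) ≈ 0.999752.
root = sin(π/141) = 0.0222790  (since 1−cos² = sin²).
[ω*] 2 ÷ (1 + 0.0222790) = 2 ÷ 1.0222790 = 1.956413.
ρ_SOR = ω* − 1 ≈ 0.956413.

ω* = 1.956413, ρ_SOR = 0.956413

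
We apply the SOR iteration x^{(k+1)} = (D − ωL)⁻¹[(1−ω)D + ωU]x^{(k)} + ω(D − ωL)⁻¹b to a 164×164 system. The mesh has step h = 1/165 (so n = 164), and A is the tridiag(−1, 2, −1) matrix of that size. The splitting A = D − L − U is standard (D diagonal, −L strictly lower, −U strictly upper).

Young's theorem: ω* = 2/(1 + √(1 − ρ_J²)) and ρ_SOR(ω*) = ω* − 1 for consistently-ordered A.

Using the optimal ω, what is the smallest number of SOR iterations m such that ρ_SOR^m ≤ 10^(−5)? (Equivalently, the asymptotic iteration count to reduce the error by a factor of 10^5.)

n=164: λ(B_J) = 1 − λ(A)/2 = cos(kπ/165); k=1 gives ρ_J = 0.9998187.
root = sin(π/165) = 0.0190388  (since 1−cos² = sin²).
Young: ω* = 2/(1+√(1−ρ_J²)) = 2/(1+0.0190388) = 2/1.0190388 = 1.9626338.
Hence ρ(B_{ω*}) = 1.9626338 − 1 = 0.9626338.
For 5 digits: m = 5·ln10 / (−ln 0.9626338) = 11.5129/0.0380822 = 302.317; round up → m = 303.

m = 303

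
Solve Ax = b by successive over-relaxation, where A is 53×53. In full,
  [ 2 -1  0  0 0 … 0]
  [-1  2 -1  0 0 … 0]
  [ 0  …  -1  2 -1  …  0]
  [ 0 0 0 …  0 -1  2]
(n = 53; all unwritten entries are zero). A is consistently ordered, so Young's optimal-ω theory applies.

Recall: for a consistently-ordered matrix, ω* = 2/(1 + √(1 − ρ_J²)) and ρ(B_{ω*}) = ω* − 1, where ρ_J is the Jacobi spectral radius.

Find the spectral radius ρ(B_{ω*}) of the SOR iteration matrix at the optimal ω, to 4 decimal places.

n=53: λ(B_J) = 1 − λ(A)/2 = cos(kπ/54); k=1 gives ρ_J = 0.9983.
√(1−ρ_J²) = |sin(π/54)| = 0.05814
Then 2/(1+√(1−ρ_J²)) = 2/(1+0.05814); ω* = 2/1.05814 = 1.8901.
ρ_SOR = ω* − 1 = 1.8901 − 1 = 0.8901.

ρ_SOR = 0.8901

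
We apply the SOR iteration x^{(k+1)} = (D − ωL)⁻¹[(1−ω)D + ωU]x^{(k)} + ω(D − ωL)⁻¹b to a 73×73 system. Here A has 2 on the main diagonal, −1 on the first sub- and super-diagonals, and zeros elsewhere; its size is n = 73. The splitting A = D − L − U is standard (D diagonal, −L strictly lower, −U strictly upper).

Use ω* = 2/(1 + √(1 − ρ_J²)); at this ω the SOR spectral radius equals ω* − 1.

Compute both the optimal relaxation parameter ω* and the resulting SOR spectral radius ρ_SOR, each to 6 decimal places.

ω* = 1.918573, ρ_SOR = 0.918573

ρ_J = max_k |cos(kπ/74)| = cos(π/74) = 0.999099
root = sin(π/74) = 0.0424412  (since 1−cos² = sin²).
[ω*] 2 ÷ (1 + 0.0424412) = 2 ÷ 1.0424412 = 1.918573.
and ρ(B_{ω*}) = 1.918573 − 1 = 0.918573.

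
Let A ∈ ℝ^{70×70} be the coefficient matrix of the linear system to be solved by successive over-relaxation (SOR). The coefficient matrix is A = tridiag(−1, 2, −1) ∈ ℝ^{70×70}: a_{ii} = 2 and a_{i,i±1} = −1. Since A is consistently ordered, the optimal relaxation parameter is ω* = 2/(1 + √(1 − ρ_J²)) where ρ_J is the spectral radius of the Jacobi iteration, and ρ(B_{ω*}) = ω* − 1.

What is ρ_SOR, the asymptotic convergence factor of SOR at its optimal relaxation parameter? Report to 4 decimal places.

[ρ_J] n=70: ρ(B_J) = cos(π/(n+1)) = cos(π/71) = 0.9990.
√(1−ρ_J²) = |sin(π/71)| = 0.04423
ω* = 2/(1 + 0.04423) = 2/1.04423 = 1.9153.
At ω = 1.9153 every |λ(B_ω)| = ω−1, so ρ_SOR = 0.9153.

ρ_SOR = 0.9153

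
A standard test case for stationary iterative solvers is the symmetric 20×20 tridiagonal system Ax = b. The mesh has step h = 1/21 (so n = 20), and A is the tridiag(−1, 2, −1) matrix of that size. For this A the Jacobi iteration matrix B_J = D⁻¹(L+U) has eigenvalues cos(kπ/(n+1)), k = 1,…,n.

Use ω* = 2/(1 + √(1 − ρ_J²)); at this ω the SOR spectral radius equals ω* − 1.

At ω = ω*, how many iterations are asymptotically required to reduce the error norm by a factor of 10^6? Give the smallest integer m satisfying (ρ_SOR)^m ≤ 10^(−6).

m = 47

ρ_J = max_k |cos(kπ/21)| = cos(π/21) = 0.9888308
1 − cos²(π/21) = sin²(π/21) ⇒ √(1−ρ_J²) = sin(π/21) = 0.1490423.
So ω* = 2/1.1490423 = 1.7405800 (Young).
ρ(B_{ω*}) = ω*−1 = 0.7405800
6·ln10 = 13.8155; −ln(0.7405800) = 0.300322; m = ⌈13.8155/0.300322⌉ = ⌈46.002⌉ = 47.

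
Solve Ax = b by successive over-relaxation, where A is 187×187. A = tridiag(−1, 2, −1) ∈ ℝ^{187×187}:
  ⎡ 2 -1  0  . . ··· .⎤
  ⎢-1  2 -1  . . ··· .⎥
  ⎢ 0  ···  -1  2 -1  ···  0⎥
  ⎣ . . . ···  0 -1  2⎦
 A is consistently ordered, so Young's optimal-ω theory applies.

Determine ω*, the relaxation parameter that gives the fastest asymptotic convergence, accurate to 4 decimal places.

ω* = 1.9671

[ρ_J] n=187: ρ(B_J) = cos(π/(n+1)) = cos(π/188) = 0.9999.
√(1−ρ_J²) = |sin(π/188)| = 0.01671
ω* = 2/(1 + 0.01671) = 2/1.01671 = 1.9671.
ρ(B_{ω*}) = ω*−1 = 0.9671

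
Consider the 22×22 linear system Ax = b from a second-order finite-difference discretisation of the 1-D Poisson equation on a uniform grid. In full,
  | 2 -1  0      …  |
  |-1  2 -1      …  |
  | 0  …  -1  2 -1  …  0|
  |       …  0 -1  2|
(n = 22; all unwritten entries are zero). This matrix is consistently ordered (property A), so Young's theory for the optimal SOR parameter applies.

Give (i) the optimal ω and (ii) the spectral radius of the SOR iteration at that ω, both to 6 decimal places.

ω* = 1.760305, ρ_SOR = 0.760305

n=22: λ(B_J) = 1 − λ(A)/2 = cos(kπ/23); k=1 gives ρ_J = 0.990686.
root = sin(π/23) = 0.1361666  (since 1−cos² = sin²).
Young: ω* = 2/(1+√(1−ρ_J²)) = 2/(1+0.1361666) = 2/1.1361666 = 1.760305.
and ρ(B_{ω*}) = 1.760305 − 1 = 0.760305.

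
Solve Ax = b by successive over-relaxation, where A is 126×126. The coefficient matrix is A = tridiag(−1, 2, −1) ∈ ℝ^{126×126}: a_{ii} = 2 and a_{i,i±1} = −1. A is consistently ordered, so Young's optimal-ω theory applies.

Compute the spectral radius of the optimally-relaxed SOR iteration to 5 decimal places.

ρ_SOR = 0.95173

spectrum of D⁻¹(L+U) = {cos(kπ/127) : 1≤k≤126}; ρ_J = cos(π/127) = 0.99969.
root = sin(π/127) = 0.024734  (since 1−cos² = sin²).
[ω*] 2 ÷ (1 + 0.024734) = 2 ÷ 1.024734 = 1.95173.
Hence ρ(B_{ω*}) = 1.95173 − 1 = 0.95173.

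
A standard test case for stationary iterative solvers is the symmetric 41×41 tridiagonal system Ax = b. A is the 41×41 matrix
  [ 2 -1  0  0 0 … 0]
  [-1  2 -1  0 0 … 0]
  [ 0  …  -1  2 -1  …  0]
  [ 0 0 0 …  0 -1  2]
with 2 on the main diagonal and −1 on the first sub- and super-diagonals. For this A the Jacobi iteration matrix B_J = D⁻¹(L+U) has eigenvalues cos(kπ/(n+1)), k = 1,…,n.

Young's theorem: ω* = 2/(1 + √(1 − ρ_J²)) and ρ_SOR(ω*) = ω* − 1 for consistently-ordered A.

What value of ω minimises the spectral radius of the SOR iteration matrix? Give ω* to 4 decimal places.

½·tridiag(1,0,1) at n=41: λ_k = cos(kπ/42); max |λ| at k=1 ⇒ ρ_J = cos(π/42) ≈ 0.9972.
√(1−ρ_J²) = |sin(π/42)| = 0.07473
[ω*] 2 ÷ (1 + 0.07473) = 2 ÷ 1.07473 = 1.8609.
ρ_SOR = ω* − 1 = 1.8609 − 1 = 0.8609.

ω* = 1.8609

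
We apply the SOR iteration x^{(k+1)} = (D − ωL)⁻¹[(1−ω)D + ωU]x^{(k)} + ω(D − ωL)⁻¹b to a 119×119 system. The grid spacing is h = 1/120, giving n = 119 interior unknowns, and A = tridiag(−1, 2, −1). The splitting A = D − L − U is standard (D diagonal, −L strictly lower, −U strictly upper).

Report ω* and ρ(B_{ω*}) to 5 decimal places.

With n=119, ρ(Jacobi) = cos(π/120) = 0.99966.
1 − cos²(π/120) = sin²(π/120) ⇒ √(1−ρ_J²) = sin(π/120) = 0.026177.
ω* = 2 / (1 + 0.026177) = 2 / 1.026177 ≈ 1.94898.
and ρ(B_{ω*}) = 1.94898 − 1 = 0.94898.

ω* = 1.94898, ρ_SOR = 0.94898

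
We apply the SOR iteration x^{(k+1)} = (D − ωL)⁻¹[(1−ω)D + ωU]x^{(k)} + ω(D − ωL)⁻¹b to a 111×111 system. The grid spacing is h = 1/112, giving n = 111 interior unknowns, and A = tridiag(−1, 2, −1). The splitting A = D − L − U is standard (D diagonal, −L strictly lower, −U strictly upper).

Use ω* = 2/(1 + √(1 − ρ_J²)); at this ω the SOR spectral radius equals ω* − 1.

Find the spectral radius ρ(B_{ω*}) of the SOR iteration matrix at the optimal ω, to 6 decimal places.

ρ_SOR = 0.945438

n=111: λ(B_J) = 1 − λ(A)/2 = cos(kπ/112); k=1 gives ρ_J = 0.999607.
1 − cos²(π/112) = sin²(π/112) ⇒ √(1−ρ_J²) = sin(π/112) = 0.0280463.
[ω*] 2 ÷ (1 + 0.0280463) = 2 ÷ 1.0280463 = 1.945438.
[ρ_SOR] ω* − 1 = 0.945438.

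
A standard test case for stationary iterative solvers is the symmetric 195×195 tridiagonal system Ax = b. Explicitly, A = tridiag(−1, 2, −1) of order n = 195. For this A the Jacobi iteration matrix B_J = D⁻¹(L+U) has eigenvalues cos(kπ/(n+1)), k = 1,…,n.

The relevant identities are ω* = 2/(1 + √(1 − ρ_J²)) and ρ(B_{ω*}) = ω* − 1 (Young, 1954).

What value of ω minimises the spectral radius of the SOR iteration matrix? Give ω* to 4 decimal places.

ω* = 1.9684

B_J for the 195×195 system has eigenvalues cos(kπ/196); ρ_J = cos(π/196) = 0.9999.
1 − cos²(π/196) = sin²(π/196) ⇒ √(1−ρ_J²) = sin(π/196) = 0.01603.
So ω* = 2/1.01603 = 1.9684 (Young).
ρ_SOR = ω* − 1 = 1.9684 − 1 = 0.9684.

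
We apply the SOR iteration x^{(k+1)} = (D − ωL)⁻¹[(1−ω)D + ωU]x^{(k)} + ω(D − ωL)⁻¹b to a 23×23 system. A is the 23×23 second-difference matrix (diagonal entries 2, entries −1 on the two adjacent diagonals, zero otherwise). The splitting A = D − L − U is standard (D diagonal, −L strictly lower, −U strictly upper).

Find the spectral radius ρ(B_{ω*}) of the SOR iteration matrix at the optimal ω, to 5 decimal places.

½·tridiag(1,0,1) at n=23: λ_k = cos(kπ/24); max |λ| at k=1 ⇒ ρ_J = cos(π/24) ≈ 0.99144.
root = sin(π/24) = 0.130526  (since 1−cos² = sin²).
ω* = 2/(1 + 0.130526) = 2/1.130526 = 1.76909.
ρ_SOR = ω* − 1 = 1.76909 − 1 = 0.76909.

ρ_SOR = 0.76909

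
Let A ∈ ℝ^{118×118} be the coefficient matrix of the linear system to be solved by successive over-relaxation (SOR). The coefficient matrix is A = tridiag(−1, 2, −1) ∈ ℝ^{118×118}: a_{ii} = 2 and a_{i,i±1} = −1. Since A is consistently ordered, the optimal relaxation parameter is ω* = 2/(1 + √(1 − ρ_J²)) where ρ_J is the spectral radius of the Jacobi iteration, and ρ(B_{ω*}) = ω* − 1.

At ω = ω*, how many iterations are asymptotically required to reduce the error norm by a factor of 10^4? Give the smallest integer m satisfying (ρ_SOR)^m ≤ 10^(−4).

½·tridiag(1,0,1) at n=118: λ_k = cos(kπ/119); max |λ| at k=1 ⇒ ρ_J = cos(π/119) ≈ 0.9996515.
1 − cos²(π/119) = sin²(π/119) ⇒ √(1−ρ_J²) = sin(π/119) = 0.0263969.
ω* = 2/(1+0.0263969) = 1.9485640
and ρ(B_{ω*}) = 1.9485640 − 1 = 0.9485640.
ρ_SOR^m ≤ 10^(−4) ⇔ m ≥ 4·ln10/(−ln 0.9485640) = 9.21034/0.052806 = 174.418; m = ⌈174.418⌉ = 175.

m = 175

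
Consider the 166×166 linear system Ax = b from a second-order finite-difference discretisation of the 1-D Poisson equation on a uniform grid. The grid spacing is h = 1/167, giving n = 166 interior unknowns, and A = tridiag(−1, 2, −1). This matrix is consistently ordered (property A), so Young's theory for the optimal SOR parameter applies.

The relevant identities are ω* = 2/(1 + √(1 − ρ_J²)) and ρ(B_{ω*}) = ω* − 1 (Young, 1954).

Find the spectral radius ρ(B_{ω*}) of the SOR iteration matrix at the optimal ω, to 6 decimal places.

[ρ_J] n=166: ρ(B_J) = cos(π/(n+1)) = cos(π/167) = 0.999823.
√(1 − cos²(π/167)) = sin(π/167) ≈ 0.0188108.
[ω*] 2 ÷ (1 + 0.0188108) = 2 ÷ 1.0188108 = 1.963073.
and ρ(B_{ω*}) = 1.963073 − 1 = 0.963073.

ρ_SOR = 0.963073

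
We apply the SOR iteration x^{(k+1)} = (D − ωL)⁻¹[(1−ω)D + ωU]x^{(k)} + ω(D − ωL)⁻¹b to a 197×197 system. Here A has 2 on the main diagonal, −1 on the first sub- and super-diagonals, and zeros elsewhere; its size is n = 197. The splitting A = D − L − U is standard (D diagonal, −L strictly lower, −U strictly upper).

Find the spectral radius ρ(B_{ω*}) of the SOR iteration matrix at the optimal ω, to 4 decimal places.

ρ_J = max_k |cos(kπ/198)| = cos(π/198) = 0.9999
√(1 − cos²(π/198)) = sin(π/198) ≈ 0.01587.
ω* = 2/(1 + 0.01587) = 2/1.01587 = 1.9688.
ρ(B_{ω*}) = ω*−1 = 0.9688

ρ_SOR = 0.9688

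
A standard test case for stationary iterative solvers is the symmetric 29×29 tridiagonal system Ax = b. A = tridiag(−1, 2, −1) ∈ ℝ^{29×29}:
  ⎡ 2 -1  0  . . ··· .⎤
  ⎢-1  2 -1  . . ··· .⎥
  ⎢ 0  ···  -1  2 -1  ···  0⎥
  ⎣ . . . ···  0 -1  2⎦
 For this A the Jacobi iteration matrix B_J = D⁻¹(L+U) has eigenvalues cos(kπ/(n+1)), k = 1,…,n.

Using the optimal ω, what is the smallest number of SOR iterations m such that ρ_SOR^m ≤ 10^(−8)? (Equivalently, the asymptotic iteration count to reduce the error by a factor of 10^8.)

½·tridiag(1,0,1) at n=29: λ_k = cos(kπ/30); max |λ| at k=1 ⇒ ρ_J = cos(π/30) ≈ 0.9945219.
root = sin(π/30) = 0.1045285  (since 1−cos² = sin²).
ω* = 2/(1+0.1045285) = 1.8107274
At ω = 1.8107274 every |λ(B_ω)| = ω−1, so ρ_SOR = 0.8107274.
(0.8107274)^m ≤ 10^{−8}  ⇒  m·ln(0.8107274) ≤ −8·ln10  ⇒  m ≥ 87.792  ⇒  m = 88

m = 88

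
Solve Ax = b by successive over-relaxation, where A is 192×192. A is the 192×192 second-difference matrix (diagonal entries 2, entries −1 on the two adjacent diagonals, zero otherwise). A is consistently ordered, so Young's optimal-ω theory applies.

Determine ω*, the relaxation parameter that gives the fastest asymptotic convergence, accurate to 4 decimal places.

ω* = 1.9680

With n=192, ρ(Jacobi) = cos(π/193) = 0.9999.
√(1−ρ_J²) = |sin(π/193)| = 0.01628
So ω* = 2/1.01628 = 1.9680 (Young).
At ω = 1.9680 every |λ(B_ω)| = ω−1, so ρ_SOR = 0.9680.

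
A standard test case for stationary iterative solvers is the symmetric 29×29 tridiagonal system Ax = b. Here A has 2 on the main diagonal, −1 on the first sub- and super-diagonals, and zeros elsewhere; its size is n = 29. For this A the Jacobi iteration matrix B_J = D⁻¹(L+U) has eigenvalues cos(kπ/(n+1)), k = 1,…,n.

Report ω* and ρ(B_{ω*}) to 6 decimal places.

ω* = 1.810727, ρ_SOR = 0.810727

½·tridiag(1,0,1) at n=29: λ_k = cos(kπ/30); max |λ| at k=1 ⇒ ρ_J = cos(π/30) ≈ 0.994522.
1 − cos²(π/30) = sin²(π/30) ⇒ √(1−ρ_J²) = sin(π/30) = 0.1045285.
[ω*] 2 ÷ (1 + 0.1045285) = 2 ÷ 1.1045285 = 1.810727.
ρ_SOR = ω* − 1 ≈ 0.810727.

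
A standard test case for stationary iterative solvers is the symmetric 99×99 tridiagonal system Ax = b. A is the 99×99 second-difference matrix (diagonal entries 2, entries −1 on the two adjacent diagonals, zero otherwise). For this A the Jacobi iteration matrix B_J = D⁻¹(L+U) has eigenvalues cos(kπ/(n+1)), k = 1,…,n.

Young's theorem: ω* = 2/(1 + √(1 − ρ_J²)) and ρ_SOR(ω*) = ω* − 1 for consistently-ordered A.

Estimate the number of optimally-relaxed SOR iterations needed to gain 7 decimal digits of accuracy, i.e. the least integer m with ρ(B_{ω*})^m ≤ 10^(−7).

n=99: λ(B_J) = 1 − λ(A)/2 = cos(kπ/100); k=1 gives ρ_J = 0.9995066.
√(1−ρ_J²) = |sin(π/100)| = 0.0314108
ω* = 2 / (1 + 0.0314108) = 2 / 1.0314108 ≈ 1.9390916.
ρ_SOR = ω* − 1 ≈ 0.9390916.
m ≥ 7·ln10 / (−ln 0.9390916) = 256.485; smallest integer m = 257.

m = 257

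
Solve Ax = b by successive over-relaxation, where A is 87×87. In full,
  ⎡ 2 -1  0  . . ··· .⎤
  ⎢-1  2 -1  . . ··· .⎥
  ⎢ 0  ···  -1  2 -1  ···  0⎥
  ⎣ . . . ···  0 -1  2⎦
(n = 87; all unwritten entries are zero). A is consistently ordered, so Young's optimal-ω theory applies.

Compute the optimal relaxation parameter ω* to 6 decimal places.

ρ_J = max_k |cos(kπ/88)| = cos(π/88) = 0.999363
√(1 − cos²(π/88)) = sin(π/88) ≈ 0.0356923.
Young: ω* = 2/(1+√(1−ρ_J²)) = 2/(1+0.0356923) = 2/1.0356923 = 1.931075.
ρ_SOR = ω* − 1 ≈ 0.931075.

ω* = 1.931075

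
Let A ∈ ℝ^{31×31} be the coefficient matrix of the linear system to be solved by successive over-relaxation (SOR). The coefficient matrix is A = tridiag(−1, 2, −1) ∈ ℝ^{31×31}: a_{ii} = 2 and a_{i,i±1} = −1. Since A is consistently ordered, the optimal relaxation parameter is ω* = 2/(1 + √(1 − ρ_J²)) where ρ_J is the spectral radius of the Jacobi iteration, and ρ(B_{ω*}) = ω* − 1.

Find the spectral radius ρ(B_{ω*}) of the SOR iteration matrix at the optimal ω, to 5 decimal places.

½·tridiag(1,0,1) at n=31: λ_k = cos(kπ/32); max |λ| at k=1 ⇒ ρ_J = cos(π/32) ≈ 0.99518.
√(1 − cos²(π/32)) = sin(π/32) ≈ 0.098017.
So ω* = 2/1.098017 = 1.82147 (Young).
ρ_SOR = ω* − 1 = 1.82147 − 1 = 0.82147.

ρ_SOR = 0.82147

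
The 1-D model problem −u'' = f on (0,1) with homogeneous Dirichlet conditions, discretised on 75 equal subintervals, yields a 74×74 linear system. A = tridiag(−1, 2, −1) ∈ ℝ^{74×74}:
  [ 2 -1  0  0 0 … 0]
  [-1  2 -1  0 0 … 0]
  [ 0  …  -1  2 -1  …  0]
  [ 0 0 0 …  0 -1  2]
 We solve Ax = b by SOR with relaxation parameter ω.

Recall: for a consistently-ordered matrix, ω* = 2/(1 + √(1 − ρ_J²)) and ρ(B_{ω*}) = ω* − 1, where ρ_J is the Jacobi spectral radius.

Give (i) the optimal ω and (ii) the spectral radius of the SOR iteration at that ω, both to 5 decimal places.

ω* = 1.91961, ρ_SOR = 0.91961

With n=74, ρ(Jacobi) = cos(π/75) = 0.99912.
√(1−ρ_J²) = |sin(π/75)| = 0.041876
So ω* = 2/1.041876 = 1.91961 (Young).
ρ(B_{ω*}) = ω*−1 = 0.91961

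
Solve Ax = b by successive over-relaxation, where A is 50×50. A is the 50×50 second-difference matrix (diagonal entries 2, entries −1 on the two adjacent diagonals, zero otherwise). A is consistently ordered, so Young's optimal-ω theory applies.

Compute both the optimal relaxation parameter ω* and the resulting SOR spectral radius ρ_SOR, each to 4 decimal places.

With n=50, ρ(Jacobi) = cos(π/51) = 0.9981.
√(1−ρ_J²) = |sin(π/51)| = 0.06156
ω* = 2/(1+0.06156) = 1.8840
and ρ(B_{ω*}) = 1.8840 − 1 = 0.8840.

ω* = 1.8840, ρ_SOR = 0.8840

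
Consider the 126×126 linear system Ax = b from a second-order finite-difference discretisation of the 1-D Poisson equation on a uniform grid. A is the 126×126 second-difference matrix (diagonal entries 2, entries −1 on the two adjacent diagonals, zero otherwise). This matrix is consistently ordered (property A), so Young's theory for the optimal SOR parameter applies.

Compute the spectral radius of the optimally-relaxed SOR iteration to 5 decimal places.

ρ_SOR = 0.95173

[ρ_J] n=126: ρ(B_J) = cos(π/(n+1)) = cos(π/127) = 0.99969.
√(1−ρ_J²) simplifies to sin(π/127) = 0.024734.
Then 2/(1+√(1−ρ_J²)) = 2/(1+0.024734); ω* = 2/1.024734 = 1.95173.
ρ_SOR = ω* − 1 = 1.95173 − 1 = 0.95173.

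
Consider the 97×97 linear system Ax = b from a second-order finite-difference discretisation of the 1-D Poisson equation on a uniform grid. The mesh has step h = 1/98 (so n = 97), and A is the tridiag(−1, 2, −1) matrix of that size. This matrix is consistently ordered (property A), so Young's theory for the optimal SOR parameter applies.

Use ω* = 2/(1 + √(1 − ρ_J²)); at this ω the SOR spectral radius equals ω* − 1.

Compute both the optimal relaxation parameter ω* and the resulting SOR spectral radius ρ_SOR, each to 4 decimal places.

ω* = 1.9379, ρ_SOR = 0.9379

n=97: λ(B_J) = 1 − λ(A)/2 = cos(kπ/98); k=1 gives ρ_J = 0.9995.
root = sin(π/98) = 0.03205  (since 1−cos² = sin²).
[ω*] 2 ÷ (1 + 0.03205) = 2 ÷ 1.03205 = 1.9379.
[ρ_SOR] ω* − 1 = 0.9379.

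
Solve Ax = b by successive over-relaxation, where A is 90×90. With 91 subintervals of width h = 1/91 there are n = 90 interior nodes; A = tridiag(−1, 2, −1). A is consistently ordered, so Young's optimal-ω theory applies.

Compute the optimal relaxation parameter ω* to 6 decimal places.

½·tridiag(1,0,1) at n=90: λ_k = cos(kπ/91); max |λ| at k=1 ⇒ ρ_J = cos(π/91) ≈ 0.999404.
1 − cos²(π/91) = sin²(π/91) ⇒ √(1−ρ_J²) = sin(π/91) = 0.0345161.
So ω* = 2/1.0345161 = 1.933271 (Young).
[ρ_SOR] ω* − 1 = 0.933271.

ω* = 1.933271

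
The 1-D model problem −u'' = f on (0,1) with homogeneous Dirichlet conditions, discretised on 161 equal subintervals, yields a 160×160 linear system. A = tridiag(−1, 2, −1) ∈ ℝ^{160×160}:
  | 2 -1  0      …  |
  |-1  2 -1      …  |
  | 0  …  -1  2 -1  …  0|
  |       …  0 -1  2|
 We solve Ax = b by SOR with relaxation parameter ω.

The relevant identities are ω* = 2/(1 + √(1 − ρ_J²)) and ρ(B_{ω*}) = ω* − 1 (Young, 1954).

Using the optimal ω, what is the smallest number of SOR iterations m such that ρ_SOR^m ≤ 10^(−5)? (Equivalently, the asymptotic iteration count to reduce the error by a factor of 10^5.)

B_J for the 160×160 system has eigenvalues cos(kπ/161); ρ_J = cos(π/161) = 0.9998096.
√(1−ρ_J²) simplifies to sin(π/161) = 0.0195118.
ω* = 2/(1+0.0195118) = 1.9617232
ρ_SOR = ω* − 1 = 1.9617232 − 1 = 0.9617232.
ρ_SOR^m ≤ 10^(−5) ⇔ m ≥ 5·ln10/(−ln 0.9617232) = 11.5129/0.0390286 = 294.986; m = ⌈294.986⌉ = 295.

m = 295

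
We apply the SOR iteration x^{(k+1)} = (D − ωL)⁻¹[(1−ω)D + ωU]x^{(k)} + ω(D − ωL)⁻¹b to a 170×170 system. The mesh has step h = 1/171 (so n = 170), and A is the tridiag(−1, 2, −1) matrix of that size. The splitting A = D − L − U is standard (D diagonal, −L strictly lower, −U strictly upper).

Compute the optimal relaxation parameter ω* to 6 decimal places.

With n=170, ρ(Jacobi) = cos(π/171) = 0.999831.
root = sin(π/171) = 0.0183709  (since 1−cos² = sin²).
[ω*] 2 ÷ (1 + 0.0183709) = 2 ÷ 1.0183709 = 1.963921.
At ω = 1.963921 every |λ(B_ω)| = ω−1, so ρ_SOR = 0.963921.

ω* = 1.963921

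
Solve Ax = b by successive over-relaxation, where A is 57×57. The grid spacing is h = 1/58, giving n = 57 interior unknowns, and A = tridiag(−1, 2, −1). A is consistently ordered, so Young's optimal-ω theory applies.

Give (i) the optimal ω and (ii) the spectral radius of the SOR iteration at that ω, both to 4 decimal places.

ω* = 1.8973, ρ_SOR = 0.8973

n=57: λ(B_J) = 1 − λ(A)/2 = cos(kπ/58); k=1 gives ρ_J = 0.9985.
√(1−ρ_J²) simplifies to sin(π/58) = 0.05414.
ω* = 2 / (1 + 0.05414) = 2 / 1.05414 ≈ 1.8973.
ρ_SOR = ω* − 1 ≈ 0.8973.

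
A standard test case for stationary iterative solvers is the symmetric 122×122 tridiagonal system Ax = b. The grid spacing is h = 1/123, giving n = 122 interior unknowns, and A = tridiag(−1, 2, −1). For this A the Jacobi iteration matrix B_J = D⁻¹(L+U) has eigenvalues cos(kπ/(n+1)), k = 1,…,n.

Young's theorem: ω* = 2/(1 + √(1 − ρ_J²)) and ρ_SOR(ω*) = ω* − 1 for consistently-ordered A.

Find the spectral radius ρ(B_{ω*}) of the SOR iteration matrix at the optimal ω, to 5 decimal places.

spectrum of D⁻¹(L+U) = {cos(kπ/123) : 1≤k≤122}; ρ_J = cos(π/123) = 0.99967.
√(1−ρ_J²) = |sin(π/123)| = 0.025539
ω* = 2/(1+0.025539) = 1.95019
and ρ(B_{ω*}) = 1.95019 − 1 = 0.95019.

ρ_SOR = 0.95019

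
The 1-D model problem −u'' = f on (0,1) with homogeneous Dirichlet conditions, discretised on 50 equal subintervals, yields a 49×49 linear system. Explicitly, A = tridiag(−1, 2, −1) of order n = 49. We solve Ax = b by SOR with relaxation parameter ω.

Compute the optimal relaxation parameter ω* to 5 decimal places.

ω* = 1.88184

[ρ_J] n=49: ρ(B_J) = cos(π/(n+1)) = cos(π/50) = 0.99803.
√(1−ρ_J²) = |sin(π/50)| = 0.062791
So ω* = 2/1.062791 = 1.88184 (Young).
and ρ(B_{ω*}) = 1.88184 − 1 = 0.88184.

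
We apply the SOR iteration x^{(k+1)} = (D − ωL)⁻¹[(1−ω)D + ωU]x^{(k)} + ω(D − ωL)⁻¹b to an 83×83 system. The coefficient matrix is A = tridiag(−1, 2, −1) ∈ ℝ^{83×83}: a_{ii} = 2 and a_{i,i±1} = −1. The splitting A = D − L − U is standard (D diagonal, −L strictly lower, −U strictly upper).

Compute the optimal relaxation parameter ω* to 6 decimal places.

spectrum of D⁻¹(L+U) = {cos(kπ/84) : 1≤k≤83}; ρ_J = cos(π/84) = 0.999301.
root = sin(π/84) = 0.0373912  (since 1−cos² = sin²).
ω* = 2/(1 + 0.0373912) = 2/1.0373912 = 1.927913.
Hence ρ(B_{ω*}) = 1.927913 − 1 = 0.927913.

ω* = 1.927913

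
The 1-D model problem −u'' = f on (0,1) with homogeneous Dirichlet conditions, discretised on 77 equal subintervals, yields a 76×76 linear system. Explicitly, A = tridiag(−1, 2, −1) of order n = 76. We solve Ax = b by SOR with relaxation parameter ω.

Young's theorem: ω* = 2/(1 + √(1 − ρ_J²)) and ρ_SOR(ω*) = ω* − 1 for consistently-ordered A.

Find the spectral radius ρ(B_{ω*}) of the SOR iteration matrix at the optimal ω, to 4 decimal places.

ρ_SOR = 0.9216

spectrum of D⁻¹(L+U) = {cos(kπ/77) : 1≤k≤76}; ρ_J = cos(π/77) = 0.9992.
root = sin(π/77) = 0.04079  (since 1−cos² = sin²).
ω* = 2 / (1 + 0.04079) = 2 / 1.04079 ≈ 1.9216.
At ω = 1.9216 every |λ(B_ω)| = ω−1, so ρ_SOR = 0.9216.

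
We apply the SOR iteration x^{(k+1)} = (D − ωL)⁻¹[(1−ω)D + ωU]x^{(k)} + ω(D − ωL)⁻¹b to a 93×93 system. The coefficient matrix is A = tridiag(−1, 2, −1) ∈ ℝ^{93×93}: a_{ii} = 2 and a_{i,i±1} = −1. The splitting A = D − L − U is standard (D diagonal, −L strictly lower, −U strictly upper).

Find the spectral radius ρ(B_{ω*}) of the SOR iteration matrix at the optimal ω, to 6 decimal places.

B_J for the 93×93 system has eigenvalues cos(kπ/94); ρ_J = cos(π/94) = 0.999442.
√(1−ρ_J²) = |sin(π/94)| = 0.0334150
Young: ω* = 2/(1+√(1−ρ_J²)) = 2/(1+0.0334150) = 2/1.0334150 = 1.935331.
ρ(B_{ω*}) = ω*−1 = 0.935331

ρ_SOR = 0.935331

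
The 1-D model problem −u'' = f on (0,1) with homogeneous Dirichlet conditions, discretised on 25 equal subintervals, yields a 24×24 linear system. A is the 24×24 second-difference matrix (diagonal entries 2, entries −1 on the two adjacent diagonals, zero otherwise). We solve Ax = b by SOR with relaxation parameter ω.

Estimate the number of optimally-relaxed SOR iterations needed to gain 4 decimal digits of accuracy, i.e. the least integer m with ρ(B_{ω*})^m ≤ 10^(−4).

½·tridiag(1,0,1) at n=24: λ_k = cos(kπ/25); max |λ| at k=1 ⇒ ρ_J = cos(π/25) ≈ 0.9921147.
√(1 − cos²(π/25)) = sin(π/25) ≈ 0.1253332.
So ω* = 2/1.1253332 = 1.7772514 (Young).
At ω = 1.7772514 every |λ(B_ω)| = ω−1, so ρ_SOR = 0.7772514.
m ≥ 4·ln10 / (−ln 0.7772514) = 36.550; smallest integer m = 37.

m = 37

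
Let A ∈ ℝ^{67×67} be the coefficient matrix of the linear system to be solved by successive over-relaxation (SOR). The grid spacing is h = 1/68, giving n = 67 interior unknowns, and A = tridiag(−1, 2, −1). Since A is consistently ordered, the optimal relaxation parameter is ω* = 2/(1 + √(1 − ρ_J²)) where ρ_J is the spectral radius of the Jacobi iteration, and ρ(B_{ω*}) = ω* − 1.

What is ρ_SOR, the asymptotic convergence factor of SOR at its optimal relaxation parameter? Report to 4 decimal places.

ρ_SOR = 0.9117

n=67: λ(B_J) = 1 − λ(A)/2 = cos(kπ/68); k=1 gives ρ_J = 0.9989.
√(1−ρ_J²) simplifies to sin(π/68) = 0.04618.
ω* = 2 / (1 + 0.04618) = 2 / 1.04618 ≈ 1.9117.
At ω = 1.9117 every |λ(B_ω)| = ω−1, so ρ_SOR = 0.9117.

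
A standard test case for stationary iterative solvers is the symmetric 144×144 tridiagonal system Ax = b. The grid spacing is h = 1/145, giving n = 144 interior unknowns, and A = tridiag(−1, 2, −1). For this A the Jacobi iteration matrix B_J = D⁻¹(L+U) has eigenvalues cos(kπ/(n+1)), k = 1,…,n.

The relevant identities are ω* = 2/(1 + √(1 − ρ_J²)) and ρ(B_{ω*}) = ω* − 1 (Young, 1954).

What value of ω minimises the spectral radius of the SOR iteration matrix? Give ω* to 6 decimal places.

[ρ_J] n=144: ρ(B_J) = cos(π/(n+1)) = cos(π/145) = 0.999765.
√(1−ρ_J²) simplifies to sin(π/145) = 0.0216645.
[ω*] 2 ÷ (1 + 0.0216645) = 2 ÷ 1.0216645 = 1.957590.
ρ(B_{ω*}) = ω*−1 = 0.957590

ω* = 1.957590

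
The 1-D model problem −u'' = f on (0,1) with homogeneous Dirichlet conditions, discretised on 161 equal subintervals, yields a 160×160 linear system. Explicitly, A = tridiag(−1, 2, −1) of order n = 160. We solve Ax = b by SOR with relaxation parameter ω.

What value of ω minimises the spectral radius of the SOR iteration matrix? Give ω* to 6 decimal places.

½·tridiag(1,0,1) at n=160: λ_k = cos(kπ/161); max |λ| at k=1 ⇒ ρ_J = cos(π/161) ≈ 0.999810.
√(1 − cos²(π/161)) = sin(π/161) ≈ 0.0195118.
ω* = 2/(1 + 0.0195118) = 2/1.0195118 = 1.961723.
ρ(B_{ω*}) = ω*−1 = 0.961723

ω* = 1.961723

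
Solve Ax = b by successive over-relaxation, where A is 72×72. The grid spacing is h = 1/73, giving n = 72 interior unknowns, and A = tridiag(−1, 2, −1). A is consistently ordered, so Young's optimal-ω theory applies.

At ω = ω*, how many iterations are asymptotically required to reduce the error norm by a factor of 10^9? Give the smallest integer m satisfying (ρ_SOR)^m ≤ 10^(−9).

B_J for the 72×72 system has eigenvalues cos(kπ/73); ρ_J = cos(π/73) = 0.9990741.
√(1−ρ_J²) simplifies to sin(π/73) = 0.0430222.
Young: ω* = 2/(1+√(1−ρ_J²)) = 2/(1+0.0430222) = 2/1.0430222 = 1.9175047.
At ω = 1.9175047 every |λ(B_ω)| = ω−1, so ρ_SOR = 0.9175047.
For 9 digits: m = 9·ln10 / (−ln 0.9175047) = 20.7233/0.0860976 = 240.695; round up → m = 241.

m = 241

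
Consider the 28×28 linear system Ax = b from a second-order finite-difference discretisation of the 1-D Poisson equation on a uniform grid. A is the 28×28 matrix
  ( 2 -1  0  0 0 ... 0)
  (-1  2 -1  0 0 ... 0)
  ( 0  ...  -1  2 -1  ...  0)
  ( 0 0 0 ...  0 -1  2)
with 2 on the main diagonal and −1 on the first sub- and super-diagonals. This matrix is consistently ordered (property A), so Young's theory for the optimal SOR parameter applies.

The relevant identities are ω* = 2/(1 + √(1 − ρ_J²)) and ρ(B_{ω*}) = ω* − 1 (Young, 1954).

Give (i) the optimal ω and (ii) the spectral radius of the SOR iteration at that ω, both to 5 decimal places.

½·tridiag(1,0,1) at n=28: λ_k = cos(kπ/29); max |λ| at k=1 ⇒ ρ_J = cos(π/29) ≈ 0.99414.
√(1 − cos²(π/29)) = sin(π/29) ≈ 0.108119.
Young: ω* = 2/(1+√(1−ρ_J²)) = 2/(1+0.108119) = 2/1.108119 = 1.80486.
At ω = 1.80486 every |λ(B_ω)| = ω−1, so ρ_SOR = 0.80486.

ω* = 1.80486, ρ_SOR = 0.80486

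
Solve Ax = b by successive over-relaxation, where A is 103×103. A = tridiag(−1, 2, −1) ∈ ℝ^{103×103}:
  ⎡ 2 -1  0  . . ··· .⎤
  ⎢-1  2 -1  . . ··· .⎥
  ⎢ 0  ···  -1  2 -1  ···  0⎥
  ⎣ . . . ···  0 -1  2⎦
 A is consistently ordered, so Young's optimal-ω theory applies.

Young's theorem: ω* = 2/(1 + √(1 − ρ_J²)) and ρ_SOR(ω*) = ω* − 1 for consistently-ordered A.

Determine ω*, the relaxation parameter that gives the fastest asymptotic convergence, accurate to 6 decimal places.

spectrum of D⁻¹(L+U) = {cos(kπ/104) : 1≤k≤103}; ρ_J = cos(π/104) = 0.999544.
1 − cos²(π/104) = sin²(π/104) ⇒ √(1−ρ_J²) = sin(π/104) = 0.0302030.
[ω*] 2 ÷ (1 + 0.0302030) = 2 ÷ 1.0302030 = 1.941365.
and ρ(B_{ω*}) = 1.941365 − 1 = 0.941365.

ω* = 1.941365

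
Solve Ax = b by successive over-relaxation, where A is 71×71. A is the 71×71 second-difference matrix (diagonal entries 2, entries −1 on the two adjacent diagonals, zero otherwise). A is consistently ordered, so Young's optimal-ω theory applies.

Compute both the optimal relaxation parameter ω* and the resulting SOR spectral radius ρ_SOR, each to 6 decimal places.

B_J for the 71×71 system has eigenvalues cos(kπ/72); ρ_J = cos(π/72) = 0.999048.
√(1−ρ_J²) simplifies to sin(π/72) = 0.0436194.
ω* = 2/(1+0.0436194) = 1.916407
[ρ_SOR] ω* − 1 = 0.916407.

ω* = 1.916407, ρ_SOR = 0.916407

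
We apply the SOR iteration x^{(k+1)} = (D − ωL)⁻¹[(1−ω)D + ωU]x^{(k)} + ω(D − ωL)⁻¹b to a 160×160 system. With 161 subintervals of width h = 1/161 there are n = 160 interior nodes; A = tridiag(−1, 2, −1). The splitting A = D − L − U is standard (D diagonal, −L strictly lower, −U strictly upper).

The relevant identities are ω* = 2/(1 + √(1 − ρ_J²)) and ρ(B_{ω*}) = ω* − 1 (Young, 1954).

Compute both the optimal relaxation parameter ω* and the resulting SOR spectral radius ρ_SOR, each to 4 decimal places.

ω* = 1.9617, ρ_SOR = 0.9617

½·tridiag(1,0,1) at n=160: λ_k = cos(kπ/161); max |λ| at k=1 ⇒ ρ_J = cos(π/161) ≈ 0.9998.
1 − cos²(π/161) = sin²(π/161) ⇒ √(1−ρ_J²) = sin(π/161) = 0.01951.
So ω* = 2/1.01951 = 1.9617 (Young).
Hence ρ(B_{ω*}) = 1.9617 − 1 = 0.9617.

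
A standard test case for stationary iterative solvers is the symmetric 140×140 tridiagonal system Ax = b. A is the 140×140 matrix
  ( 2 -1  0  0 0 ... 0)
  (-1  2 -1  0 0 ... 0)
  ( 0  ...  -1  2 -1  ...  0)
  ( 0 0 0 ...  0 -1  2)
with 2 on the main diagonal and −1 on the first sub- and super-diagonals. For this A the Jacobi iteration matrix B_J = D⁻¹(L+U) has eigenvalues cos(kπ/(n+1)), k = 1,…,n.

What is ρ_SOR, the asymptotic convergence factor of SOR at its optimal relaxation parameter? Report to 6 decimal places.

With n=140, ρ(Jacobi) = cos(π/141) = 0.999752.
root = sin(π/141) = 0.0222790  (since 1−cos² = sin²).
Young: ω* = 2/(1+√(1−ρ_J²)) = 2/(1+0.0222790) = 2/1.0222790 = 1.956413.
ρ(B_{ω*}) = ω*−1 = 0.956413

ρ_SOR = 0.956413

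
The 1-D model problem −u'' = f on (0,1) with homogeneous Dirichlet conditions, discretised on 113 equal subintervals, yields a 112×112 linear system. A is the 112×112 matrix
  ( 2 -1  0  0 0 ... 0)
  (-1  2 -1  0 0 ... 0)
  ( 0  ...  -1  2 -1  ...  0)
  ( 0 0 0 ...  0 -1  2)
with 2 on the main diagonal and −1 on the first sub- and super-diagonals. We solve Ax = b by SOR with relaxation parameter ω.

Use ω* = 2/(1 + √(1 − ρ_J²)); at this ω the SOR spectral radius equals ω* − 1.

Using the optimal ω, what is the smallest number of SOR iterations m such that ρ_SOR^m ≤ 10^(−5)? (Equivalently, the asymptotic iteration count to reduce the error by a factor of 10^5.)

m = 208

B_J for the 112×112 system has eigenvalues cos(kπ/113); ρ_J = cos(π/113) = 0.9996136.
1 − cos²(π/113) = sin²(π/113) ⇒ √(1−ρ_J²) = sin(π/113) = 0.0277981.
ω* = 2 / (1 + 0.0277981) = 2 / 1.0277981 ≈ 1.9459075.
and ρ(B_{ω*}) = 1.9459075 − 1 = 0.9459075.
For 5 digits: m = 5·ln10 / (−ln 0.9459075) = 11.5129/0.0556105 = 207.027; round up → m = 208.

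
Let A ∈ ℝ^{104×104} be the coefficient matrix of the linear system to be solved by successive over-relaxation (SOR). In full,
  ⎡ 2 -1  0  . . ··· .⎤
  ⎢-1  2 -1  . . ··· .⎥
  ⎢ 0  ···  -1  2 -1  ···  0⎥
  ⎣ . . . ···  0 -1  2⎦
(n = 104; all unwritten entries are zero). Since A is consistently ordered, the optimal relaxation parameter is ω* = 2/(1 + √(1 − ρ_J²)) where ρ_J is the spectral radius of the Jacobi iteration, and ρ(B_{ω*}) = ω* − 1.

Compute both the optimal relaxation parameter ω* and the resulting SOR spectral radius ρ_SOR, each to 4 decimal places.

B_J for the 104×104 system has eigenvalues cos(kπ/105); ρ_J = cos(π/105) = 0.9996.
1 − cos²(π/105) = sin²(π/105) ⇒ √(1−ρ_J²) = sin(π/105) = 0.02992.
ω* = 2 / (1 + 0.02992) = 2 / 1.02992 ≈ 1.9419.
Hence ρ(B_{ω*}) = 1.9419 − 1 = 0.9419.

ω* = 1.9419, ρ_SOR = 0.9419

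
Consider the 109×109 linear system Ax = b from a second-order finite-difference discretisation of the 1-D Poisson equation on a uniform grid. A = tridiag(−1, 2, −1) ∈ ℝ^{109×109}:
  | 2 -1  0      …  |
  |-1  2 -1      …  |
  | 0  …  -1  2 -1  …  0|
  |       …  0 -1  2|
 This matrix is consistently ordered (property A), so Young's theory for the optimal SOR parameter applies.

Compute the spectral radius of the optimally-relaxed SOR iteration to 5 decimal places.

ρ_SOR = 0.94447

n=109: λ(B_J) = 1 − λ(A)/2 = cos(kπ/110); k=1 gives ρ_J = 0.99959.
√(1 − cos²(π/110)) = sin(π/110) ≈ 0.028556.
ω* = 2/(1+0.028556) = 1.94447
Hence ρ(B_{ω*}) = 1.94447 − 1 = 0.94447.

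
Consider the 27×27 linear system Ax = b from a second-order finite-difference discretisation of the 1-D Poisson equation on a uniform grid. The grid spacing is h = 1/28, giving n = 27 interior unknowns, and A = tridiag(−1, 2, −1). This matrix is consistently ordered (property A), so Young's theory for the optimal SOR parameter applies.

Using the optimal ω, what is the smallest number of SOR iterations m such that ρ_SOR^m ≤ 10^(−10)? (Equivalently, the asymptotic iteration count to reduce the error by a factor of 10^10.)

m = 103

spectrum of D⁻¹(L+U) = {cos(kπ/28) : 1≤k≤27}; ρ_J = cos(π/28) = 0.9937122.
√(1 − cos²(π/28)) = sin(π/28) ≈ 0.1119645.
ω* = 2 / (1 + 0.1119645) = 2 / 1.1119645 ≈ 1.7986186.
ρ(B_{ω*}) = ω*−1 = 0.7986186
Need (0.7986186)^m ≤ 10^(−10): m ≥ 10·ln10/|ln 0.7986186| = 23.0259/0.224872 = 102.396 ⇒ m = 103.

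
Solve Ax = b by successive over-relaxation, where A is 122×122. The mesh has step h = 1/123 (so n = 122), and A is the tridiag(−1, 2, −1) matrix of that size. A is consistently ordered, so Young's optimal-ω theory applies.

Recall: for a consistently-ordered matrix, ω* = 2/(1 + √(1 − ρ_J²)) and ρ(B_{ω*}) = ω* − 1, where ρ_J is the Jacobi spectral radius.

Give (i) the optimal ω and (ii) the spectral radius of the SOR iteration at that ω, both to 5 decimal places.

ω* = 1.95019, ρ_SOR = 0.95019

With n=122, ρ(Jacobi) = cos(π/123) = 0.99967.
root = sin(π/123) = 0.025539  (since 1−cos² = sin²).
So ω* = 2/1.025539 = 1.95019 (Young).
ρ_SOR = ω* − 1 ≈ 0.95019.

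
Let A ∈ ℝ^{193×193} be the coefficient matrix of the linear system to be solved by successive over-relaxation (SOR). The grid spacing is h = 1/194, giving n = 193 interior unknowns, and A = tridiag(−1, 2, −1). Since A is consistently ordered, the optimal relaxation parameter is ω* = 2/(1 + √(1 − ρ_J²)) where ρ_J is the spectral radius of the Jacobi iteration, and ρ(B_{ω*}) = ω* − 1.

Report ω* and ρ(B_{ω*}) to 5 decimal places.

ρ_J = max_k |cos(kπ/194)| = cos(π/194) = 0.99987
1 − cos²(π/194) = sin²(π/194) ⇒ √(1−ρ_J²) = sin(π/194) = 0.016193.
ω* = 2/(1+0.016193) = 1.96813
ρ_SOR = ω* − 1 ≈ 0.96813.

ω* = 1.96813, ρ_SOR = 0.96813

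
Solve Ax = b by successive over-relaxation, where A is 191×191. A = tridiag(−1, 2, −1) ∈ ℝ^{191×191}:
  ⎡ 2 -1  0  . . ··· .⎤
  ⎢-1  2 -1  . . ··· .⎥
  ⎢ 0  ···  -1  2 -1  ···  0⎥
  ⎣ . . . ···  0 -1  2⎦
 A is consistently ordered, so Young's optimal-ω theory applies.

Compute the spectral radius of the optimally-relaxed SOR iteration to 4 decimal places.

ρ_SOR = 0.9678

B_J for the 191×191 system has eigenvalues cos(kπ/192); ρ_J = cos(π/192) = 0.9999.
root = sin(π/192) = 0.01636  (since 1−cos² = sin²).
Young: ω* = 2/(1+√(1−ρ_J²)) = 2/(1+0.01636) = 2/1.01636 = 1.9678.
At ω = 1.9678 every |λ(B_ω)| = ω−1, so ρ_SOR = 0.9678.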